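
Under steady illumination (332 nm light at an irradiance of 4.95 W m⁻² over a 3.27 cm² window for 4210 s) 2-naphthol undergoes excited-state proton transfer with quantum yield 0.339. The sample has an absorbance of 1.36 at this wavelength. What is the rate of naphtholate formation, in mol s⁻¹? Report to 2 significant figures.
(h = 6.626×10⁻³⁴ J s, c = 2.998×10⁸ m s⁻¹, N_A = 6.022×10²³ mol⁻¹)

1.5×10⁻⁹ mol s⁻¹

Photon energy at 332 nm: hc/λ = (6.626×10⁻³⁴)(2.998×10⁸)/(332×10⁻⁹) = 5.983×10⁻¹⁹ J.
Energy delivered: (4.95 W m⁻²)(3.27×10⁻⁴ m²)(4210 s) = 6.815 J.
Photons incident: 6.815 / 5.983×10⁻¹⁹ = 1.139×10¹⁹, i.e. 1.139×10¹⁹/6.022×10²³ = 1.891×10⁻⁵ mol.
Fraction absorbed: 1 − 10^(−1.36) = 0.9563.
Photons absorbed: 0.9563 × 1.891×10⁻⁵ = 1.808×10⁻⁵ mol.
Product formed: 0.339 × 1.808×10⁻⁵ = 6.129×10⁻⁶ mol.
Rate: 6.129×10⁻⁶ / 4210 s = 1.5×10⁻⁹ mol s⁻¹.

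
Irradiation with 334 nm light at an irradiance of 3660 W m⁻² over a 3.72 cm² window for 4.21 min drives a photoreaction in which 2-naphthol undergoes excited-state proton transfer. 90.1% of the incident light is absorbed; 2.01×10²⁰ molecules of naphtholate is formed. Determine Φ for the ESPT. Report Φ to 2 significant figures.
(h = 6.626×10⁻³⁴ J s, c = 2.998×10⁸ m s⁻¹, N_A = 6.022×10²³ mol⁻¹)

Product: 2.01×10²⁰ / 6.022×10²³ = 3.338×10⁻⁴ mol.
Photon energy at 334 nm: hc/λ = (6.626×10⁻³⁴)(2.998×10⁸)/(334×10⁻⁹) = 5.948×10⁻¹⁹ J.
Energy delivered: (3660 W m⁻²)(3.72×10⁻⁴ m²)(252.6 s) = 343.9 J.
Photons incident: 343.9 / 5.948×10⁻¹⁹ = 5.782×10²⁰, i.e. 5.782×10²⁰/6.022×10²³ = 9.601×10⁻⁴ mol.
Photons absorbed: 0.901 × 9.601×10⁻⁴ = 8.651×10⁻⁴ mol.
Φ = 3.338×10⁻⁴ mol / 8.651×10⁻⁴ mol photons = 0.39.

Φ = 0.39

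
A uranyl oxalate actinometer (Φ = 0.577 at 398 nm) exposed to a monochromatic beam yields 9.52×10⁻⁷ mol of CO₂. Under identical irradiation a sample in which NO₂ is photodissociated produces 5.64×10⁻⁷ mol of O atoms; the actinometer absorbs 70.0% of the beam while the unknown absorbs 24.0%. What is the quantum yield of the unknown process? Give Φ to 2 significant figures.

Photons absorbed by the actinometer: 9.52×10⁻⁷ / 0.577 = 1.650×10⁻⁶ mol.
Incident flux: 1.650×10⁻⁶ / 0.700 = 2.357×10⁻⁶ einstein.
Absorbed by unknown: 0.240 × 2.357×10⁻⁶ = 5.657×10⁻⁷ mol.
Φ(unknown) = 5.64×10⁻⁷ / 5.657×10⁻⁷ = 1.0.

Φ = 1.0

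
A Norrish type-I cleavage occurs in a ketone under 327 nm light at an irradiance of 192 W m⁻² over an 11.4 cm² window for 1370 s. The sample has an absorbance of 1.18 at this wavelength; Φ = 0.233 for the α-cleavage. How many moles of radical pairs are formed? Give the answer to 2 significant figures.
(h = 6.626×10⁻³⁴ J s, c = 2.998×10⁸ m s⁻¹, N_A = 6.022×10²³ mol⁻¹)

1.8×10⁻⁴ mol

Photon energy at 327 nm: hc/λ = (6.626×10⁻³⁴)(2.998×10⁸)/(327×10⁻⁹) = 6.075×10⁻¹⁹ J.
Energy delivered: (192 W m⁻²)(11.4×10⁻⁴ m²)(1370 s) = 299.9 J.
Photons incident: 299.9 / 6.075×10⁻¹⁹ = 4.937×10²⁰, i.e. 4.937×10²⁰/6.022×10²³ = 8.198×10⁻⁴ mol.
Fraction absorbed: 1 − 10^(−1.18) = 0.9339.
Photons absorbed: 0.9339 × 8.198×10⁻⁴ = 7.656×10⁻⁴ mol.
Product: Φ × n_abs = 0.233 × 7.656×10⁻⁴ = 1.784×10⁻⁴ mol.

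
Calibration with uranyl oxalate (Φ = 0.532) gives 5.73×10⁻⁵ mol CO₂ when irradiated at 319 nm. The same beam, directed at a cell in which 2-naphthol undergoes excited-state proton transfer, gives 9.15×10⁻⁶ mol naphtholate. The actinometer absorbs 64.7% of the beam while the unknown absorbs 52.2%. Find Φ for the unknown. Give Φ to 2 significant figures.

Photons absorbed by the actinometer: 5.73×10⁻⁵ / 0.532 = 1.077×10⁻⁴ mol.
Incident flux: 1.077×10⁻⁴ / 0.647 = 1.665×10⁻⁴ einstein.
Absorbed by unknown: 0.522 × 1.665×10⁻⁴ = 8.691×10⁻⁵ mol.
Φ(unknown) = 9.15×10⁻⁶ / 8.691×10⁻⁵ = 0.11.

Φ = 0.11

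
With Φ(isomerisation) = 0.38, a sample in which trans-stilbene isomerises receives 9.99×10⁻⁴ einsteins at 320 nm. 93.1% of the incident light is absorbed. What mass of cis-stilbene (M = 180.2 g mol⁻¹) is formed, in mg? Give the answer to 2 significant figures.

64 mg

Photons absorbed: 0.931 × 9.99×10⁻⁴ = 9.301×10⁻⁴ mol.
Product: Φ × n_abs = 0.38 × 9.301×10⁻⁴ = 3.534×10⁻⁴ mol.
Mass: 3.534×10⁻⁴ × 180.2 = 0.06368 g = 64 mg.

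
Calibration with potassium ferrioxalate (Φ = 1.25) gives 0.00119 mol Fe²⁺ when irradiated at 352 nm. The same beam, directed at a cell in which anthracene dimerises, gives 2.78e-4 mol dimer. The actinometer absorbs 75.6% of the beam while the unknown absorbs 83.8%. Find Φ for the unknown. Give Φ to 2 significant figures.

Photons absorbed by the actinometer: 0.00119 / 1.25 = 9.520e-4 mol.
Incident flux: 9.520e-4 / 0.756 = 0.001259 einstein.
Absorbed by unknown: 0.838 × 0.001259 = 0.001055 mol.
Φ(unknown) = 2.78e-4 / 0.001055 = 0.26.

Φ = 0.26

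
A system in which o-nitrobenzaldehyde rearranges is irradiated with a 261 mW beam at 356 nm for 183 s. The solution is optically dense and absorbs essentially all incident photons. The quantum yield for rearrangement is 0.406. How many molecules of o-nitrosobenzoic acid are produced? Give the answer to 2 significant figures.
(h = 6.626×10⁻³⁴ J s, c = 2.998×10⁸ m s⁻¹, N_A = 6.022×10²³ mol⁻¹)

3.5×10¹⁹ molecules

Photon energy at 356 nm: hc/λ = (6.626×10⁻³⁴)(2.998×10⁸)/(356×10⁻⁹) = 5.580×10⁻¹⁹ J.
Energy delivered: (261 mW)(183 s) = 47.76 J.
Photons incident: 47.76 / 5.580×10⁻¹⁹ = 8.559×10¹⁹, i.e. 8.559×10¹⁹/6.022×10²³ = 1.421×10⁻⁴ mol.
Product: Φ × n_abs = 0.406 × 1.421×10⁻⁴ = 5.769×10⁻⁵ mol.
As a count: 5.769×10⁻⁵ × 6.022×10²³ = 3.5×10¹⁹.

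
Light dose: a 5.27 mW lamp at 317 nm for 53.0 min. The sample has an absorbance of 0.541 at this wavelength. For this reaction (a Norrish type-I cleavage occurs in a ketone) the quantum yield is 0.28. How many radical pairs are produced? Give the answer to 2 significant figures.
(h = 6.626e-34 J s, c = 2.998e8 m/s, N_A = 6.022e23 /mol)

Photon energy at 317 nm: hc/λ = (6.626e-34)(2.998e8)/(317e-9) = 6.266e-19 J.
Energy delivered: (5.27 mW)(3180 s) = 16.76 J.
Photons incident: 16.76 / 6.266e-19 = 2.675e19, i.e. 2.675e19/6.022e23 = 4.442e-5 mol.
Fraction absorbed: 1 − 10^(−0.541) = 0.7123.
Photons absorbed: 0.7123 × 4.442e-5 = 3.164e-5 mol.
Product: Φ × n_abs = 0.28 × 3.164e-5 = 8.859e-6 mol.
As a count: 8.859e-6 × 6.022e23 = 5.3e18.

5.3e18 radical pairs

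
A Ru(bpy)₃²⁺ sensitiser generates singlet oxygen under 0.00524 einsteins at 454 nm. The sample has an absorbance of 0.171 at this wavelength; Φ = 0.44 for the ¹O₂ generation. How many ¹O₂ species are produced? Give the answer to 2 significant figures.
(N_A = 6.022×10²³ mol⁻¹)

4.5×10²⁰ species

Fraction absorbed: 1 − 10^(−0.171) = 0.3255.
Photons absorbed: 0.3255 × 0.00524 = 0.001706 mol.
Product: Φ × n_abs = 0.44 × 0.001706 = 7.506×10⁻⁴ mol.
As a count: 7.506×10⁻⁴ × 6.022×10²³ = 4.5×10²⁰.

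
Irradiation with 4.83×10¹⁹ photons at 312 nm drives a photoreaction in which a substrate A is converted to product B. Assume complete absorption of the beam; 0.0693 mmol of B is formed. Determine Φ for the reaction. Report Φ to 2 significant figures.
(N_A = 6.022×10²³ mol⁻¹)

Φ = 0.86

Product: 0.0693 mmol = 6.93×10⁻⁵ mol.
Moles of photons: 4.83×10¹⁹ / 6.022×10²³ = 8.021×10⁻⁵ mol.
Φ = 6.93×10⁻⁵ mol / 8.021×10⁻⁵ mol photons = 0.86.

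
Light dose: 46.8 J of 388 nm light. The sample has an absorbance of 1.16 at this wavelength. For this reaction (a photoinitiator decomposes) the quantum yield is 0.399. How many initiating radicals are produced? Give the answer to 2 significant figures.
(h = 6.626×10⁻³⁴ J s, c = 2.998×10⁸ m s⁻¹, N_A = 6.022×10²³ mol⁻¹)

Photon energy at 388 nm: hc/λ = (6.626×10⁻³⁴)(2.998×10⁸)/(388×10⁻⁹) = 5.120×10⁻¹⁹ J.
Photons incident: 46.8 / 5.120×10⁻¹⁹ = 9.141×10¹⁹, i.e. 9.141×10¹⁹/6.022×10²³ = 1.518×10⁻⁴ mol.
Fraction absorbed: 1 − 10^(−1.16) = 0.9308.
Photons absorbed: 0.9308 × 1.518×10⁻⁴ = 1.413×10⁻⁴ mol.
Product: Φ × n_abs = 0.399 × 1.413×10⁻⁴ = 5.638×10⁻⁵ mol.
As a count: 5.638×10⁻⁵ × 6.022×10²³ = 3.4×10¹⁹.

3.4×10¹⁹ initiating radicals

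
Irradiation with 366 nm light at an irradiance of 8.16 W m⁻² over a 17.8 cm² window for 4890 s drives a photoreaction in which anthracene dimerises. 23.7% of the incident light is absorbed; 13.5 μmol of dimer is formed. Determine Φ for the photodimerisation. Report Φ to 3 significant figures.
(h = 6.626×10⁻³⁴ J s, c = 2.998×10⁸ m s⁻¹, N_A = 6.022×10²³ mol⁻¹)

Φ = 0.262

Product: 13.5 μmol = 1.35×10⁻⁵ mol.
Photon energy at 366 nm: hc/λ = (6.626×10⁻³⁴)(2.998×10⁸)/(366×10⁻⁹) = 5.428×10⁻¹⁹ J.
Energy delivered: (8.16 W m⁻²)(17.8×10⁻⁴ m²)(4890 s) = 71.03 J.
Photons incident: 71.03 / 5.428×10⁻¹⁹ = 1.309×10²⁰, i.e. 1.309×10²⁰/6.022×10²³ = 2.174×10⁻⁴ mol.
Photons absorbed: 0.237 × 2.174×10⁻⁴ = 5.152×10⁻⁵ mol.
Φ = 1.35×10⁻⁵ mol / 5.152×10⁻⁵ mol photons = 0.262.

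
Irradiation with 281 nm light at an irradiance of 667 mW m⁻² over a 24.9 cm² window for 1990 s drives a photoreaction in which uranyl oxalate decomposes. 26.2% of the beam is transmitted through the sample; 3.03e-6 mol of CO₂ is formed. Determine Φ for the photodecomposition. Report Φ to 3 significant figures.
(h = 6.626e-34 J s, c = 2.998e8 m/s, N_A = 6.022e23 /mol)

Φ = 0.529

Photon energy at 281 nm: hc/λ = (6.626e-34)(2.998e8)/(281e-9) = 7.069e-19 J.
Energy delivered: (667 mW m⁻²)(24.9e-4 m²)(1990 s) = 3.305 J.
Photons incident: 3.305 / 7.069e-19 = 4.675e18, i.e. 4.675e18/6.022e23 = 7.763e-6 mol.
Fraction absorbed: 1 − 26.2/100 = 0.7380.
Photons absorbed: 0.7380 × 7.763e-6 = 5.729e-6 mol.
Φ = 3.03e-6 mol / 5.729e-6 mol photons = 0.529.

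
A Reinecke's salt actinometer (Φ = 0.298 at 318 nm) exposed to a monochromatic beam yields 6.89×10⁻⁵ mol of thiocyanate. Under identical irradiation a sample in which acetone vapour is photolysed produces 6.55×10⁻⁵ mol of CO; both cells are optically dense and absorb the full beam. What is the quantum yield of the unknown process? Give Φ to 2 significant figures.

Φ = 0.28

Photons absorbed by the actinometer: 6.89×10⁻⁵ / 0.298 = 2.312×10⁻⁴ mol.
Φ(unknown) = 6.55×10⁻⁵ / 2.312×10⁻⁴ = 0.28.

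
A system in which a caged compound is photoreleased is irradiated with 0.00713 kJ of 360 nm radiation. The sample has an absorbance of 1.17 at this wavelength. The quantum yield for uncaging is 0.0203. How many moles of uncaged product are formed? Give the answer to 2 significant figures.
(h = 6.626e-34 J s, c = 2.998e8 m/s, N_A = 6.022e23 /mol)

Photon energy at 360 nm: hc/λ = (6.626e-34)(2.998e8)/(360e-9) = 5.518e-19 J.
Incident energy: 0.00713 kJ = 7.13 J.
Photons incident: 7.13 / 5.518e-19 = 1.292e19, i.e. 1.292e19/6.022e23 = 2.145e-5 mol.
Fraction absorbed: 1 − 10^(−1.17) = 0.9324.
Photons absorbed: 0.9324 × 2.145e-5 = 2.000e-5 mol.
Product: Φ × n_abs = 0.0203 × 2.000e-5 = 4.060e-7 mol.

4.1e-7 mol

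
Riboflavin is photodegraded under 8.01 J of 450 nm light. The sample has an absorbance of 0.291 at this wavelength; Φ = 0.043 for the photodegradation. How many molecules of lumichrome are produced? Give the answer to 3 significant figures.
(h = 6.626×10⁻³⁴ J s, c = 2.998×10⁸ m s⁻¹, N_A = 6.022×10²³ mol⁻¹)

Photon energy at 450 nm: hc/λ = (6.626×10⁻³⁴)(2.998×10⁸)/(450×10⁻⁹) = 4.414×10⁻¹⁹ J.
Photons incident: 8.01 / 4.414×10⁻¹⁹ = 1.815×10¹⁹, i.e. 1.815×10¹⁹/6.022×10²³ = 3.014×10⁻⁵ mol.
Fraction absorbed: 1 − 10^(−0.291) = 0.4883.
Photons absorbed: 0.4883 × 3.014×10⁻⁵ = 1.472×10⁻⁵ mol.
Product: Φ × n_abs = 0.043 × 1.472×10⁻⁵ = 6.330×10⁻⁷ mol.
As a count: 6.330×10⁻⁷ × 6.022×10²³ = 3.81×10¹⁷.

3.81×10¹⁷ molecules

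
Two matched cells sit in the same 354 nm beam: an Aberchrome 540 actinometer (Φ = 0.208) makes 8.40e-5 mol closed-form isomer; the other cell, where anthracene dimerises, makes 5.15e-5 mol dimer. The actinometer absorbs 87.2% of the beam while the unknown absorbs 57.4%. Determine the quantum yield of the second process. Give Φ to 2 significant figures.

Φ = 0.19

Photons absorbed by the actinometer: 8.40e-5 / 0.208 = 4.038e-4 mol.
Incident flux: 4.038e-4 / 0.872 = 4.631e-4 einstein.
Absorbed by unknown: 0.574 × 4.631e-4 = 2.658e-4 mol.
Φ(unknown) = 5.15e-5 / 2.658e-4 = 0.19.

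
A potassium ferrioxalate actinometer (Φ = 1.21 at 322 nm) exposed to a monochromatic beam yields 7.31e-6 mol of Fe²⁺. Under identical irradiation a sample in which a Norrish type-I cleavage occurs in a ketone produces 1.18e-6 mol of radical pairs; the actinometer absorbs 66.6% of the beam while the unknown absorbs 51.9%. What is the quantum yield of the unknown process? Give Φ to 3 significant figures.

Photons absorbed by the actinometer: 7.31e-6 / 1.21 = 6.041e-6 mol.
Incident flux: 6.041e-6 / 0.666 = 9.071e-6 einstein.
Absorbed by unknown: 0.519 × 9.071e-6 = 4.708e-6 mol.
Φ(unknown) = 1.18e-6 / 4.708e-6 = 0.251.

Φ = 0.251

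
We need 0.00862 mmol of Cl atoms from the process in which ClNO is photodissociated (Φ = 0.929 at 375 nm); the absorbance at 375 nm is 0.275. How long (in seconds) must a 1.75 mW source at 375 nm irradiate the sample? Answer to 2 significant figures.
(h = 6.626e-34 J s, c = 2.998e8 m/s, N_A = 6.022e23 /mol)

Product: 0.00862 mmol = 8.62e-6 mol.
Photons that must be absorbed: 8.62e-6 / 0.929 = 9.279e-6 mol.
Fraction absorbed: 1 − 10^(−0.275) = 0.4691.
Incident photons needed: 9.279e-6 / 0.4691 = 1.978e-5 mol.
Photon energy: hc/λ = 5.297e-19 J; per mole, 3.190e5 J mol⁻¹.
Energy required: 1.978e-5 × 3.190e5 = 6.310 J.
Time: 6.310 J / 0.00175 W = 3600 s.

t ≈ 3600 s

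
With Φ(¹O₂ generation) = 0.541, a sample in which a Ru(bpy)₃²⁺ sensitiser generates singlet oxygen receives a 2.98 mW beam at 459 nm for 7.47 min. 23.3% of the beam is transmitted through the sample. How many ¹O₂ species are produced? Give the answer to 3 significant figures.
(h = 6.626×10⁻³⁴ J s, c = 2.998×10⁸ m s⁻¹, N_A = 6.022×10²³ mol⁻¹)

Photon energy at 459 nm: hc/λ = (6.626×10⁻³⁴)(2.998×10⁸)/(459×10⁻⁹) = 4.328×10⁻¹⁹ J.
Energy delivered: (2.98 mW)(448.2 s) = 1.336 J.
Photons incident: 1.336 / 4.328×10⁻¹⁹ = 3.087×10¹⁸, i.e. 3.087×10¹⁸/6.022×10²³ = 5.126×10⁻⁶ mol.
Fraction absorbed: 1 − 23.3/100 = 0.7670.
Photons absorbed: 0.7670 × 5.126×10⁻⁶ = 3.932×10⁻⁶ mol.
Product: Φ × n_abs = 0.541 × 3.932×10⁻⁶ = 2.127×10⁻⁶ mol.
As a count: 2.127×10⁻⁶ × 6.022×10²³ = 1.28×10¹⁸.

1.28×10¹⁸ species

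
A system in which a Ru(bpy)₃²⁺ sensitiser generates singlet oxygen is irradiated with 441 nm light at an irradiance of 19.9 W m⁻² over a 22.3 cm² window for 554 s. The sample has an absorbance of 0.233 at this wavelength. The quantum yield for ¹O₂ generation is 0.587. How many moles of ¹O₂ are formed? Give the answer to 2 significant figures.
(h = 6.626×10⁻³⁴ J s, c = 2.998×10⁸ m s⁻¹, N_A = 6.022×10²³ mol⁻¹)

Photon energy at 441 nm: hc/λ = (6.626×10⁻³⁴)(2.998×10⁸)/(441×10⁻⁹) = 4.504×10⁻¹⁹ J.
Energy delivered: (19.9 W m⁻²)(22.3×10⁻⁴ m²)(554 s) = 24.58 J.
Photons incident: 24.58 / 4.504×10⁻¹⁹ = 5.457×10¹⁹, i.e. 5.457×10¹⁹/6.022×10²³ = 9.062×10⁻⁵ mol.
Fraction absorbed: 1 − 10^(−0.233) = 0.4152.
Photons absorbed: 0.4152 × 9.062×10⁻⁵ = 3.763×10⁻⁵ mol.
Product: Φ × n_abs = 0.587 × 3.763×10⁻⁵ = 2.209×10⁻⁵ mol.

2.2×10⁻⁵ mol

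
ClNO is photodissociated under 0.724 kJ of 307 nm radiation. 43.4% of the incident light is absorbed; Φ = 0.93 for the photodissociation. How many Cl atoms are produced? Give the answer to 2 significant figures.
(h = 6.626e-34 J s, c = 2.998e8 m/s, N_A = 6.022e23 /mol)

Photon energy at 307 nm: hc/λ = (6.626e-34)(2.998e8)/(307e-9) = 6.471e-19 J.
Incident energy: 0.724 kJ = 724 J.
Photons incident: 724 / 6.471e-19 = 1.119e21, i.e. 1.119e21/6.022e23 = 0.001858 mol.
Photons absorbed: 0.434 × 0.001858 = 8.064e-4 mol.
Product: Φ × n_abs = 0.93 × 8.064e-4 = 7.500e-4 mol.
As a count: 7.500e-4 × 6.022e23 = 4.5e20.

4.5e20 atoms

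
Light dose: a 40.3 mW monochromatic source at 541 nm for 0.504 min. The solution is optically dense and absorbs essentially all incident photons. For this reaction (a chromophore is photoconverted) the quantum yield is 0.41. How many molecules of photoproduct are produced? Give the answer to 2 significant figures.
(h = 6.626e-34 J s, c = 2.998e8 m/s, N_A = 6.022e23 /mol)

Photon energy at 541 nm: hc/λ = (6.626e-34)(2.998e8)/(541e-9) = 3.672e-19 J.
Energy delivered: (40.3 mW)(30.24 s) = 1.219 J.
Photons incident: 1.219 / 3.672e-19 = 3.320e18, i.e. 3.320e18/6.022e23 = 5.513e-6 mol.
Product: Φ × n_abs = 0.41 × 5.513e-6 = 2.260e-6 mol.
As a count: 2.260e-6 × 6.022e23 = 1.4e18.

1.4e18 molecules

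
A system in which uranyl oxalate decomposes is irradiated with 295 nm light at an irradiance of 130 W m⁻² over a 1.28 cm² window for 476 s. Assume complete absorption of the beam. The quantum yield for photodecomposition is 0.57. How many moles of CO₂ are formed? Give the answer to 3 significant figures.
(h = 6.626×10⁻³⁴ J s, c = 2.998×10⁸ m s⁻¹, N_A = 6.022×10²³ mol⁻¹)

Photon energy at 295 nm: hc/λ = (6.626×10⁻³⁴)(2.998×10⁸)/(295×10⁻⁹) = 6.734×10⁻¹⁹ J.
Energy delivered: (130 W m⁻²)(1.28×10⁻⁴ m²)(476 s) = 7.921 J.
Photons incident: 7.921 / 6.734×10⁻¹⁹ = 1.176×10¹⁹, i.e. 1.176×10¹⁹/6.022×10²³ = 1.953×10⁻⁵ mol.
Product: Φ × n_abs = 0.57 × 1.953×10⁻⁵ = 1.113×10⁻⁵ mol.

1.11×10⁻⁵ mol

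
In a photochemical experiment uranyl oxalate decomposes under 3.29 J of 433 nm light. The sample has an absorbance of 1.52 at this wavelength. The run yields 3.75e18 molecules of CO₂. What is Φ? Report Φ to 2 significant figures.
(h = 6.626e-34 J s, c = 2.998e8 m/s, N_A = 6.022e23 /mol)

Product: 3.75e18 / 6.022e23 = 6.227e-6 mol.
Photon energy at 433 nm: hc/λ = (6.626e-34)(2.998e8)/(433e-9) = 4.588e-19 J.
Photons incident: 3.29 / 4.588e-19 = 7.171e18, i.e. 7.171e18/6.022e23 = 1.191e-5 mol.
Fraction absorbed: 1 − 10^(−1.52) = 0.9698.
Photons absorbed: 0.9698 × 1.191e-5 = 1.155e-5 mol.
Φ = 6.227e-6 mol / 1.155e-5 mol photons = 0.54.

Φ = 0.54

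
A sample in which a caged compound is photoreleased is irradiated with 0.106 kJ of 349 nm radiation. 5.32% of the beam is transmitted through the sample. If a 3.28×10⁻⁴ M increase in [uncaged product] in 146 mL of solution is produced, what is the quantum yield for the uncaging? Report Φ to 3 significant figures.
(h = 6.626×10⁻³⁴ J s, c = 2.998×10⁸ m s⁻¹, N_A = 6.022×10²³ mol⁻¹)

Product: (3.28×10⁻⁴ M)(0.146 L) = 4.789×10⁻⁵ mol.
Photon energy at 349 nm: hc/λ = (6.626×10⁻³⁴)(2.998×10⁸)/(349×10⁻⁹) = 5.692×10⁻¹⁹ J.
Incident energy: 0.106 kJ = 106 J.
Photons incident: 106 / 5.692×10⁻¹⁹ = 1.862×10²⁰, i.e. 1.862×10²⁰/6.022×10²³ = 3.092×10⁻⁴ mol.
Fraction absorbed: 1 − 5.32/100 = 0.9468.
Photons absorbed: 0.9468 × 3.092×10⁻⁴ = 2.928×10⁻⁴ mol.
Φ = 4.789×10⁻⁵ mol / 2.928×10⁻⁴ mol photons = 0.164.

Φ = 0.164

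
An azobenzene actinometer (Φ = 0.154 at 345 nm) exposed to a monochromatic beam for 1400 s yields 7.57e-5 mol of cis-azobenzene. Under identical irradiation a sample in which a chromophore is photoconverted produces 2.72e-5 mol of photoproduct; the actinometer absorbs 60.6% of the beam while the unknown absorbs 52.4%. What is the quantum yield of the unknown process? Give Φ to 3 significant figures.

Φ = 0.0640

Photons absorbed by the actinometer: 7.57e-5 / 0.154 = 4.916e-4 mol.
Incident flux: 4.916e-4 / 0.606 = 8.112e-4 einstein.
Absorbed by unknown: 0.524 × 8.112e-4 = 4.251e-4 mol.
Φ(unknown) = 2.72e-5 / 4.251e-4 = 0.0640.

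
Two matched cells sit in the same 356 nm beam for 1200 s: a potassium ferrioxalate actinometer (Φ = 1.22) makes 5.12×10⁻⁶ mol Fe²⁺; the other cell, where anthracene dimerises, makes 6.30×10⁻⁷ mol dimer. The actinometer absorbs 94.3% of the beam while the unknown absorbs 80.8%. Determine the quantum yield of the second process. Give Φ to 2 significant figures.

Photons absorbed by the actinometer: 5.12×10⁻⁶ / 1.22 = 4.197×10⁻⁶ mol.
Incident flux: 4.197×10⁻⁶ / 0.943 = 4.451×10⁻⁶ einstein.
Absorbed by unknown: 0.808 × 4.451×10⁻⁶ = 3.596×10⁻⁶ mol.
Φ(unknown) = 6.30×10⁻⁷ / 3.596×10⁻⁶ = 0.18.

Φ = 0.18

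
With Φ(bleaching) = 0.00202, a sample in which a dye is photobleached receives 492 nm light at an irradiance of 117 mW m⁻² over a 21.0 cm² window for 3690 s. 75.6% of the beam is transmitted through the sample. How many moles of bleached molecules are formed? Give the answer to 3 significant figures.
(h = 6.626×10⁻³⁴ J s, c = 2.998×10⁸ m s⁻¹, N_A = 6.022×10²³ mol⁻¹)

Photon energy at 492 nm: hc/λ = (6.626×10⁻³⁴)(2.998×10⁸)/(492×10⁻⁹) = 4.038×10⁻¹⁹ J.
Energy delivered: (117 mW m⁻²)(21.0×10⁻⁴ m²)(3690 s) = 0.9066 J.
Photons incident: 0.9066 / 4.038×10⁻¹⁹ = 2.245×10¹⁸, i.e. 2.245×10¹⁸/6.022×10²³ = 3.728×10⁻⁶ mol.
Fraction absorbed: 1 − 75.6/100 = 0.2440.
Photons absorbed: 0.2440 × 3.728×10⁻⁶ = 9.096×10⁻⁷ mol.
Product: Φ × n_abs = 0.00202 × 9.096×10⁻⁷ = 1.837×10⁻⁹ mol.

1.84×10⁻⁹ mol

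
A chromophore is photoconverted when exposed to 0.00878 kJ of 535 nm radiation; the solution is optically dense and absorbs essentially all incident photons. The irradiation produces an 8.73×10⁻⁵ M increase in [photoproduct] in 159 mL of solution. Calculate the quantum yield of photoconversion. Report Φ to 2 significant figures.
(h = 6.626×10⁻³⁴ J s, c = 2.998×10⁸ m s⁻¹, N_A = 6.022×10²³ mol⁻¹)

Product: (8.73×10⁻⁵ M)(0.159 L) = 1.388×10⁻⁵ mol.
Photon energy at 535 nm: hc/λ = (6.626×10⁻³⁴)(2.998×10⁸)/(535×10⁻⁹) = 3.713×10⁻¹⁹ J.
Incident energy: 0.00878 kJ = 8.78 J.
Photons incident: 8.78 / 3.713×10⁻¹⁹ = 2.365×10¹⁹, i.e. 2.365×10¹⁹/6.022×10²³ = 3.927×10⁻⁵ mol.
Φ = 1.388×10⁻⁵ mol / 3.927×10⁻⁵ mol photons = 0.35.

Φ = 0.35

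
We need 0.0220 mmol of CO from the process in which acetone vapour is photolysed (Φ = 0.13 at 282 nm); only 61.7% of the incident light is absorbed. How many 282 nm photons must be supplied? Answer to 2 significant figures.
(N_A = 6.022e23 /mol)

Product: 0.0220 mmol = 2.20e-5 mol.
Photons that must be absorbed: 2.20e-5 / 0.13 = 1.692e-4 mol.
Incident photons needed: 1.692e-4 / 0.617 = 2.742e-4 mol.
Photon count: 2.742e-4 × 6.022e23 = 1.7e20.

1.7e20 photons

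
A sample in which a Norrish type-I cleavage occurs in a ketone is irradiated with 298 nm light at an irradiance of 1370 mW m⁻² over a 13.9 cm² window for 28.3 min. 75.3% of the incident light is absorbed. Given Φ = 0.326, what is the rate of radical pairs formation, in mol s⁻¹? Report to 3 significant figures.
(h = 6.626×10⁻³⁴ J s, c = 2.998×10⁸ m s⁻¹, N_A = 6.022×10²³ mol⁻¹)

1.16×10⁻⁹ mol s⁻¹

Photon energy at 298 nm: hc/λ = (6.626×10⁻³⁴)(2.998×10⁸)/(298×10⁻⁹) = 6.666×10⁻¹⁹ J.
Energy delivered: (1370 mW m⁻²)(13.9×10⁻⁴ m²)(1698 s) = 3.234 J.
Photons incident: 3.234 / 6.666×10⁻¹⁹ = 4.851×10¹⁸, i.e. 4.851×10¹⁸/6.022×10²³ = 8.055×10⁻⁶ mol.
Photons absorbed: 0.753 × 8.055×10⁻⁶ = 6.065×10⁻⁶ mol.
Product formed: 0.326 × 6.065×10⁻⁶ = 1.977×10⁻⁶ mol.
Rate: 1.977×10⁻⁶ / 1698 s = 1.16×10⁻⁹ mol s⁻¹.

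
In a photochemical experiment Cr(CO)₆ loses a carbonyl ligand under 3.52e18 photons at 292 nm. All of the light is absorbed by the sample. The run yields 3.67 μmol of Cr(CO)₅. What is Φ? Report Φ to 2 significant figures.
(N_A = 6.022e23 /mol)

Product: 3.67 μmol = 3.67e-6 mol.
Moles of photons: 3.52e18 / 6.022e23 = 5.845e-6 mol.
Φ = 3.67e-6 mol / 5.845e-6 mol photons = 0.63.

Φ = 0.63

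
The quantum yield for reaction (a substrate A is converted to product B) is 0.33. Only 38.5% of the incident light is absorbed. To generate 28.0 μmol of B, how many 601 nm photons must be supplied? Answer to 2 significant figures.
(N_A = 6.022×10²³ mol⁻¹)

1.3×10²⁰ photons

Product: 28.0 μmol = 2.80×10⁻⁵ mol.
Photons that must be absorbed: 2.80×10⁻⁵ / 0.33 = 8.485×10⁻⁵ mol.
Incident photons needed: 8.485×10⁻⁵ / 0.385 = 2.204×10⁻⁴ mol.
Photon count: 2.204×10⁻⁴ × 6.022×10²³ = 1.3×10²⁰.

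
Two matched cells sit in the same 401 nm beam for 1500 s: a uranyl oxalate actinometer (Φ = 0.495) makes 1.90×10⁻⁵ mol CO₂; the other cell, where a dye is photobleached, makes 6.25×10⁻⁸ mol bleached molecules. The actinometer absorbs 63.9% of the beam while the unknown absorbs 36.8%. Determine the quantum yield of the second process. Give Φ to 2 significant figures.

Photons absorbed by the actinometer: 1.90×10⁻⁵ / 0.495 = 3.838×10⁻⁵ mol.
Incident flux: 3.838×10⁻⁵ / 0.639 = 6.006×10⁻⁵ einstein.
Absorbed by unknown: 0.368 × 6.006×10⁻⁵ = 2.210×10⁻⁵ mol.
Φ(unknown) = 6.25×10⁻⁸ / 2.210×10⁻⁵ = 0.0028.

Φ = 0.0028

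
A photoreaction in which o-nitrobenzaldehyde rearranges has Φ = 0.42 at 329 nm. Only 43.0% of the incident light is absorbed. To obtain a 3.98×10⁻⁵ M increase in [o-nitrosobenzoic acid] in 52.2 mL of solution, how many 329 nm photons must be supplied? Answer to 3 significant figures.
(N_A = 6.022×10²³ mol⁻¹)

Product: (3.98×10⁻⁵ M)(0.0522 L) = 2.078×10⁻⁶ mol.
Photons that must be absorbed: 2.078×10⁻⁶ / 0.42 = 4.948×10⁻⁶ mol.
Incident photons needed: 4.948×10⁻⁶ / 0.430 = 1.151×10⁻⁵ mol.
Photon count: 1.151×10⁻⁵ × 6.022×10²³ = 6.93×10¹⁸.

6.93×10¹⁸ photons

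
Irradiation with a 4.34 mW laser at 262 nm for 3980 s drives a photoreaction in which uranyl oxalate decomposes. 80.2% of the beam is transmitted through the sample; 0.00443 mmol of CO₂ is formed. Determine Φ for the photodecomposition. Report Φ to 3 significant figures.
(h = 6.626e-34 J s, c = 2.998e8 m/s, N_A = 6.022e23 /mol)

Φ = 0.591

Product: 0.00443 mmol = 4.43e-6 mol.
Photon energy at 262 nm: hc/λ = (6.626e-34)(2.998e8)/(262e-9) = 7.582e-19 J.
Energy delivered: (4.34 mW)(3980 s) = 17.27 J.
Photons incident: 17.27 / 7.582e-19 = 2.278e19, i.e. 2.278e19/6.022e23 = 3.783e-5 mol.
Fraction absorbed: 1 − 80.2/100 = 0.1980.
Photons absorbed: 0.1980 × 3.783e-5 = 7.490e-6 mol.
Φ = 4.43e-6 mol / 7.490e-6 mol photons = 0.591.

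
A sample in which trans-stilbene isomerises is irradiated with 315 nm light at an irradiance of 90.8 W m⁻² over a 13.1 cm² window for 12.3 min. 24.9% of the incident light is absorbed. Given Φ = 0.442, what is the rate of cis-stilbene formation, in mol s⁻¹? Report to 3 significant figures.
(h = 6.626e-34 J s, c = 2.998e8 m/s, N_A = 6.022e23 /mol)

3.45e-8 mol s⁻¹

Photon energy at 315 nm: hc/λ = (6.626e-34)(2.998e8)/(315e-9) = 6.306e-19 J.
Energy delivered: (90.8 W m⁻²)(13.1e-4 m²)(738 s) = 87.78 J.
Photons incident: 87.78 / 6.306e-19 = 1.392e20, i.e. 1.392e20/6.022e23 = 2.312e-4 mol.
Photons absorbed: 0.249 × 2.312e-4 = 5.757e-5 mol.
Product formed: 0.442 × 5.757e-5 = 2.545e-5 mol.
Rate: 2.545e-5 / 738 s = 3.45e-8 mol s⁻¹.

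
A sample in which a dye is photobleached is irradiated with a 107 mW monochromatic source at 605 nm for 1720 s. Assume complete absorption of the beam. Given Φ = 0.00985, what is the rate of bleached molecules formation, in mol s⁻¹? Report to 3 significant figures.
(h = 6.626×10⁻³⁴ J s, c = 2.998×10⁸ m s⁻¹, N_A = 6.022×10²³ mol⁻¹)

Photon energy at 605 nm: hc/λ = (6.626×10⁻³⁴)(2.998×10⁸)/(605×10⁻⁹) = 3.283×10⁻¹⁹ J.
Energy delivered: (107 mW)(1720 s) = 184.0 J.
Photons incident: 184.0 / 3.283×10⁻¹⁹ = 5.605×10²⁰, i.e. 5.605×10²⁰/6.022×10²³ = 9.308×10⁻⁴ mol.
Product formed: 0.00985 × 9.308×10⁻⁴ = 9.168×10⁻⁶ mol.
Rate: 9.168×10⁻⁶ / 1720 s = 5.33×10⁻⁹ mol s⁻¹.

5.33×10⁻⁹ mol s⁻¹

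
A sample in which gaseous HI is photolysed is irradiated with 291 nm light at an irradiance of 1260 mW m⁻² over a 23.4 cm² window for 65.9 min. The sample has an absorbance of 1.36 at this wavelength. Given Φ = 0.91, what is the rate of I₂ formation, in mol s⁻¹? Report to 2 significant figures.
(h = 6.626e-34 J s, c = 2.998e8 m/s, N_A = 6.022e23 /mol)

6.2e-9 mol s⁻¹

Photon energy at 291 nm: hc/λ = (6.626e-34)(2.998e8)/(291e-9) = 6.826e-19 J.
Energy delivered: (1260 mW m⁻²)(23.4e-4 m²)(3954 s) = 11.66 J.
Photons incident: 11.66 / 6.826e-19 = 1.708e19, i.e. 1.708e19/6.022e23 = 2.836e-5 mol.
Fraction absorbed: 1 − 10^(−1.36) = 0.9563.
Photons absorbed: 0.9563 × 2.836e-5 = 2.712e-5 mol.
Product formed: 0.91 × 2.712e-5 = 2.468e-5 mol.
Rate: 2.468e-5 / 3954 s = 6.2e-9 mol s⁻¹.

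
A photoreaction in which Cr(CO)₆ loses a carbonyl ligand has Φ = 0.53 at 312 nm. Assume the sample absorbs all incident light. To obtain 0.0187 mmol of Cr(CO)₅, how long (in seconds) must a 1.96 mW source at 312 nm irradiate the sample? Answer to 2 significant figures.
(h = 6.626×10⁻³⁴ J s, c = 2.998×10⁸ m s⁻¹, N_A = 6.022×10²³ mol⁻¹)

t ≈ 6900 s

Product: 0.0187 mmol = 1.87×10⁻⁵ mol.
Photons that must be absorbed: 1.87×10⁻⁵ / 0.53 = 3.528×10⁻⁵ mol.
Photon energy: hc/λ = 6.367×10⁻¹⁹ J; per mole, 3.834×10⁵ J mol⁻¹.
Energy required: 3.528×10⁻⁵ × 3.834×10⁵ = 13.53 J.
Time: 13.53 J / 0.00196 W = 6900 s.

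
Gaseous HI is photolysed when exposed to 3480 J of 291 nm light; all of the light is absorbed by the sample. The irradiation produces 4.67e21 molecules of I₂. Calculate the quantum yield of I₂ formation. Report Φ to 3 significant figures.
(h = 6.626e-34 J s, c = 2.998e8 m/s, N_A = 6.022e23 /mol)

Product: 4.67e21 / 6.022e23 = 0.007755 mol.
Photon energy at 291 nm: hc/λ = (6.626e-34)(2.998e8)/(291e-9) = 6.826e-19 J.
Photons incident: 3480 / 6.826e-19 = 5.098e21, i.e. 5.098e21/6.022e23 = 0.008466 mol.
Φ = 0.007755 mol / 0.008466 mol photons = 0.916.

Φ = 0.916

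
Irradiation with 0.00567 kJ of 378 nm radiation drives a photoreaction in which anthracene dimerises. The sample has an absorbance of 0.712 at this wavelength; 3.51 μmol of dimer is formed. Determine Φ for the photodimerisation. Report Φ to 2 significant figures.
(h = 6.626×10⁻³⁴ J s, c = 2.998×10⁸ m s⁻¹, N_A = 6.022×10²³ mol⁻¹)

Product: 3.51 μmol = 3.51×10⁻⁶ mol.
Photon energy at 378 nm: hc/λ = (6.626×10⁻³⁴)(2.998×10⁸)/(378×10⁻⁹) = 5.255×10⁻¹⁹ J.
Incident energy: 0.00567 kJ = 5.67 J.
Photons incident: 5.67 / 5.255×10⁻¹⁹ = 1.079×10¹⁹, i.e. 1.079×10¹⁹/6.022×10²³ = 1.792×10⁻⁵ mol.
Fraction absorbed: 1 − 10^(−0.712) = 0.8059.
Photons absorbed: 0.8059 × 1.792×10⁻⁵ = 1.444×10⁻⁵ mol.
Φ = 3.51×10⁻⁶ mol / 1.444×10⁻⁵ mol photons = 0.24.

Φ = 0.24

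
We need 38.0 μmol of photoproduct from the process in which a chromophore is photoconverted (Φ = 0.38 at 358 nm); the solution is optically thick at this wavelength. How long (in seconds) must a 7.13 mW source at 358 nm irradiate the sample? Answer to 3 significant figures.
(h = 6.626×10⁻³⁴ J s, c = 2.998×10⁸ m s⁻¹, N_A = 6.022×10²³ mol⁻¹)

t ≈ 4690 s

Product: 38.0 μmol = 3.80×10⁻⁵ mol.
Photons that must be absorbed: 3.80×10⁻⁵ / 0.38 = 1.000×10⁻⁴ mol.
Photon energy: hc/λ = 5.549×10⁻¹⁹ J; per mole, 3.342×10⁵ J mol⁻¹.
Energy required: 1.000×10⁻⁴ × 3.342×10⁵ = 33.42 J.
Time: 33.42 J / 0.00713 W = 4690 s.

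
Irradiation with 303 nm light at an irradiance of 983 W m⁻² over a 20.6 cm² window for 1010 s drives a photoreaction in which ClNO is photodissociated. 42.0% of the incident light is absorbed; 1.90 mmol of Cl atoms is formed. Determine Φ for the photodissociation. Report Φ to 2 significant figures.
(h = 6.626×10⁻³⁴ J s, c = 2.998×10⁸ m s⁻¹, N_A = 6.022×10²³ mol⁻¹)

Φ = 0.87

Product: 1.90 mmol = 0.00190 mol.
Photon energy at 303 nm: hc/λ = (6.626×10⁻³⁴)(2.998×10⁸)/(303×10⁻⁹) = 6.556×10⁻¹⁹ J.
Energy delivered: (983 W m⁻²)(20.6×10⁻⁴ m²)(1010 s) = 2045 J.
Photons incident: 2045 / 6.556×10⁻¹⁹ = 3.119×10²¹, i.e. 3.119×10²¹/6.022×10²³ = 0.005179 mol.
Photons absorbed: 0.420 × 0.005179 = 0.002175 mol.
Φ = 0.00190 mol / 0.002175 mol photons = 0.87.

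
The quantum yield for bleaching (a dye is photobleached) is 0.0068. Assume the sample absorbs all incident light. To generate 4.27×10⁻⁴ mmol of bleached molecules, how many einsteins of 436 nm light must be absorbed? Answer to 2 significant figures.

Product: 4.27×10⁻⁴ mmol = 4.27×10⁻⁷ mol.
Photons that must be absorbed: 4.27×10⁻⁷ / 0.0068 = 6.279×10⁻⁵ mol.

6.3×10⁻⁵ einstein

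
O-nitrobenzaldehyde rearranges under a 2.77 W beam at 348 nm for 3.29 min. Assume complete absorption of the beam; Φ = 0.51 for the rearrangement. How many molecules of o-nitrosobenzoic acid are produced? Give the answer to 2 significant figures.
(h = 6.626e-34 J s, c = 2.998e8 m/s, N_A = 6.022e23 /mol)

Photon energy at 348 nm: hc/λ = (6.626e-34)(2.998e8)/(348e-9) = 5.708e-19 J.
Energy delivered: (2.77 W)(197.4 s) = 546.8 J.
Photons incident: 546.8 / 5.708e-19 = 9.580e20, i.e. 9.580e20/6.022e23 = 0.001591 mol.
Product: Φ × n_abs = 0.51 × 0.001591 = 8.114e-4 mol.
As a count: 8.114e-4 × 6.022e23 = 4.9e20.

4.9e20 molecules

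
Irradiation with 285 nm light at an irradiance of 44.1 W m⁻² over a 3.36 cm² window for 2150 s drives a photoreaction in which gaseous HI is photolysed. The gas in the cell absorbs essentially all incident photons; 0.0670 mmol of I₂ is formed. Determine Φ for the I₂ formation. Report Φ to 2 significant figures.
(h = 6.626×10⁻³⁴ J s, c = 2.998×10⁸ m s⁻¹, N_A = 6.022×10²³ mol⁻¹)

Product: 0.0670 mmol = 6.70×10⁻⁵ mol.
Photon energy at 285 nm: hc/λ = (6.626×10⁻³⁴)(2.998×10⁸)/(285×10⁻⁹) = 6.970×10⁻¹⁹ J.
Energy delivered: (44.1 W m⁻²)(3.36×10⁻⁴ m²)(2150 s) = 31.86 J.
Photons incident: 31.86 / 6.970×10⁻¹⁹ = 4.571×10¹⁹, i.e. 4.571×10¹⁹/6.022×10²³ = 7.591×10⁻⁵ mol.
Φ = 6.70×10⁻⁵ mol / 7.591×10⁻⁵ mol photons = 0.88.

Φ = 0.88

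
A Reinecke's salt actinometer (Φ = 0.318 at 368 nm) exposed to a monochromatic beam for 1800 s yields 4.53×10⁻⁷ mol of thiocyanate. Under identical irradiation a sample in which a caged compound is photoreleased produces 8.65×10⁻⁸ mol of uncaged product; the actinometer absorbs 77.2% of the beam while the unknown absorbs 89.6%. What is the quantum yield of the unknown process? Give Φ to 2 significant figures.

Φ = 0.052

Photons absorbed by the actinometer: 4.53×10⁻⁷ / 0.318 = 1.425×10⁻⁶ mol.
Incident flux: 1.425×10⁻⁶ / 0.772 = 1.846×10⁻⁶ einstein.
Absorbed by unknown: 0.896 × 1.846×10⁻⁶ = 1.654×10⁻⁶ mol.
Φ(unknown) = 8.65×10⁻⁸ / 1.654×10⁻⁶ = 0.052.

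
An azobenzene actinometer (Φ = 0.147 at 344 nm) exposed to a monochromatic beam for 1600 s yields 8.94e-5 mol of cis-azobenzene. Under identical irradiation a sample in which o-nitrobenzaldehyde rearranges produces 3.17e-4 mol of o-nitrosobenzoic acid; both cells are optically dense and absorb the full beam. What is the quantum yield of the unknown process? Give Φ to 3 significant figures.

Photons absorbed by the actinometer: 8.94e-5 / 0.147 = 6.082e-4 mol.
Φ(unknown) = 3.17e-4 / 6.082e-4 = 0.521.

Φ = 0.521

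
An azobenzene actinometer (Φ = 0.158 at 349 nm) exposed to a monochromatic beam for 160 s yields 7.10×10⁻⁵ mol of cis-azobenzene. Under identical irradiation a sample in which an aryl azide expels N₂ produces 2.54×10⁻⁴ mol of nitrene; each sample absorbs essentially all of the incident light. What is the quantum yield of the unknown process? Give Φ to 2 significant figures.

Photons absorbed by the actinometer: 7.10×10⁻⁵ / 0.158 = 4.494×10⁻⁴ mol.
Φ(unknown) = 2.54×10⁻⁴ / 4.494×10⁻⁴ = 0.57.

Φ = 0.57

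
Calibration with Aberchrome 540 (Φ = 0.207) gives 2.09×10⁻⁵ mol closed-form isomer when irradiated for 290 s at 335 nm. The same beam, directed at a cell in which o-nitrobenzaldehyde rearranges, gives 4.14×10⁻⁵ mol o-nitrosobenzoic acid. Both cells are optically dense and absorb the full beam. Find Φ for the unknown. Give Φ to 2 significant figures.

Φ = 0.41

Photons absorbed by the actinometer: 2.09×10⁻⁵ / 0.207 = 1.010×10⁻⁴ mol.
Φ(unknown) = 4.14×10⁻⁵ / 1.010×10⁻⁴ = 0.41.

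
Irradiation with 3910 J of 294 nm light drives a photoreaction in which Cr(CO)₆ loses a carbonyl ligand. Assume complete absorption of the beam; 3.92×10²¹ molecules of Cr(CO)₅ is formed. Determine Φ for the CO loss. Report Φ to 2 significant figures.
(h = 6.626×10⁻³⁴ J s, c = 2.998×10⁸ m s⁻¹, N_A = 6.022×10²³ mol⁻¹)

Product: 3.92×10²¹ / 6.022×10²³ = 0.006509 mol.
Photon energy at 294 nm: hc/λ = (6.626×10⁻³⁴)(2.998×10⁸)/(294×10⁻⁹) = 6.757×10⁻¹⁹ J.
Photons incident: 3910 / 6.757×10⁻¹⁹ = 5.787×10²¹, i.e. 5.787×10²¹/6.022×10²³ = 0.009610 mol.
Φ = 0.006509 mol / 0.009610 mol photons = 0.68.

Φ = 0.68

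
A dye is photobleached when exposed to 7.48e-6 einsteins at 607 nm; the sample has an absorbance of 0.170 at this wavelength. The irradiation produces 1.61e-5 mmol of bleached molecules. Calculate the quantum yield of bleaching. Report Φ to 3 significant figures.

Φ = 0.00664

Product: 1.61e-5 mmol = 1.61e-8 mol.
Fraction absorbed: 1 − 10^(−0.170) = 0.3239.
Photons absorbed: 0.3239 × 7.48e-6 = 2.423e-6 mol.
Φ = 1.61e-8 mol / 2.423e-6 mol photons = 0.00664.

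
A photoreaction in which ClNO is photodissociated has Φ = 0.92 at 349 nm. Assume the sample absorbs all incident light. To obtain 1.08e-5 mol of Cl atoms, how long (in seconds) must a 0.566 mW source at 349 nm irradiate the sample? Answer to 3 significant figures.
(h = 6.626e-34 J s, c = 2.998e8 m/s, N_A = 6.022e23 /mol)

Photons that must be absorbed: 1.08e-5 / 0.92 = 1.174e-5 mol.
Photon energy: hc/λ = 5.692e-19 J; per mole, 3.428e5 J mol⁻¹.
Energy required: 1.174e-5 × 3.428e5 = 4.024 J.
Time: 4.024 J / 0.000566 W = 7110 s.

t ≈ 7110 s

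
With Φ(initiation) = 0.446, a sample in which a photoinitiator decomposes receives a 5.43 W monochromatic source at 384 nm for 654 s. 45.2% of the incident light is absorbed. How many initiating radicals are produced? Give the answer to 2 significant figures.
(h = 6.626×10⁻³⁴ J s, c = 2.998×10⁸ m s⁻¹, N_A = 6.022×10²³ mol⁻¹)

1.4×10²¹ initiating radicals

Photon energy at 384 nm: hc/λ = (6.626×10⁻³⁴)(2.998×10⁸)/(384×10⁻⁹) = 5.173×10⁻¹⁹ J.
Energy delivered: (5.43 W)(654 s) = 3551 J.
Photons incident: 3551 / 5.173×10⁻¹⁹ = 6.864×10²¹, i.e. 6.864×10²¹/6.022×10²³ = 0.01140 mol.
Photons absorbed: 0.452 × 0.01140 = 0.005153 mol.
Product: Φ × n_abs = 0.446 × 0.005153 = 0.002298 mol.
As a count: 0.002298 × 6.022×10²³ = 1.4×10²¹.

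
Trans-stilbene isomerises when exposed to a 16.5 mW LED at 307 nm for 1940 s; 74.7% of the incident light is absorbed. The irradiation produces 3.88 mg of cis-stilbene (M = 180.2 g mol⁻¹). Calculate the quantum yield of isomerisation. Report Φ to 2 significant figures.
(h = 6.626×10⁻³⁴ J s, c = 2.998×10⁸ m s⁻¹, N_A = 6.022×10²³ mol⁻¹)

Φ = 0.35

Product: 3.88 mg / 180.2 g mol⁻¹ = 2.153×10⁻⁵ mol.
Photon energy at 307 nm: hc/λ = (6.626×10⁻³⁴)(2.998×10⁸)/(307×10⁻⁹) = 6.471×10⁻¹⁹ J.
Energy delivered: (16.5 mW)(1940 s) = 32.01 J.
Photons incident: 32.01 / 6.471×10⁻¹⁹ = 4.947×10¹⁹, i.e. 4.947×10¹⁹/6.022×10²³ = 8.215×10⁻⁵ mol.
Photons absorbed: 0.747 × 8.215×10⁻⁵ = 6.137×10⁻⁵ mol.
Φ = 2.153×10⁻⁵ mol / 6.137×10⁻⁵ mol photons = 0.35.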